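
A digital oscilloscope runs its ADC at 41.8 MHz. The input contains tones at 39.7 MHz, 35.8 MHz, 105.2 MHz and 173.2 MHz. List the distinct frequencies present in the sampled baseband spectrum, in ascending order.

2.1 MHz, 6 MHz, 20.2 MHz

fs/2 = 20.9 MHz.
39.7 MHz > fs/2 = 20.9 MHz, folds to fs − 39.7 MHz = 2.1 MHz.
35.8 MHz > fs/2 = 20.9 MHz, folds to fs − 35.8 MHz = 6 MHz.
105.2 MHz mod fs = 21.6 MHz.
21.6 MHz > fs/2 = 20.9 MHz, folds to fs − 21.6 MHz = 20.2 MHz.
173.2 MHz mod fs = 6 MHz.
6 MHz ≤ fs/2 = 20.9 MHz, appears at 6 MHz.
Distinct values: {2.1 MHz, 6 MHz, 20.2 MHz}.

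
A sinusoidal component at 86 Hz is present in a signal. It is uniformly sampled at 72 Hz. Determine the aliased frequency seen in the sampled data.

14 Hz

86 Hz mod fs = 14 Hz.
14 Hz ≤ fs/2 = 36 Hz, appears at 14 Hz.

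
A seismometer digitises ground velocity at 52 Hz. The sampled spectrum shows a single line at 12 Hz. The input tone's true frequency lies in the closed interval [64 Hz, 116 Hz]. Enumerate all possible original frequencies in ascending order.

Frequencies that alias to 12 Hz are k·fs ± 12 Hz for integer k ≥ 0.
k=0: 12 Hz.
k=1: 40 Hz, 64 Hz.
k=2: 92 Hz, 116 Hz.
k=3: 144 Hz, 168 Hz.
Within [64 Hz, 116 Hz]: 64 Hz, 92 Hz, 116 Hz.

64 Hz, 92 Hz, 116 Hz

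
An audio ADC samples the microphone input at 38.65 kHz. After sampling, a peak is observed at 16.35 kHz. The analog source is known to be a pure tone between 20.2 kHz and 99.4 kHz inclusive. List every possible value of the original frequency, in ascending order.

Frequencies that alias to 16.35 kHz are k·fs ± 16.35 kHz for integer k ≥ 0.
k=0: 16.35 kHz.
k=1: 22.3 kHz, 55 kHz.
k=2: 60.95 kHz, 93.65 kHz.
k=3: 99.6 kHz, 132.3 kHz.
Within [20.2 kHz, 99.4 kHz]: 22.3 kHz, 55 kHz, 60.95 kHz, 93.65 kHz.

22.3 kHz, 55 kHz, 60.95 kHz, 93.65 kHz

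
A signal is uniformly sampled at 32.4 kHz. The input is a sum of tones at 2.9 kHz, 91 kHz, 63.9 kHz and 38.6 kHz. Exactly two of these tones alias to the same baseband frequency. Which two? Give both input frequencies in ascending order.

fs/2 = 16.2 kHz.
2.9 kHz ≤ fs/2 = 16.2 kHz, passes unchanged.
91 kHz mod fs = 26.2 kHz.
26.2 kHz > fs/2 = 16.2 kHz, folds to fs − 26.2 kHz = 6.2 kHz.
63.9 kHz mod fs = 31.5 kHz.
31.5 kHz > fs/2 = 16.2 kHz, folds to fs − 31.5 kHz = 0.9 kHz.
38.6 kHz mod fs = 6.2 kHz.
6.2 kHz ≤ fs/2 = 16.2 kHz, appears at 6.2 kHz.
38.6 kHz and 91 kHz both map to 6.2 kHz.

38.6 kHz, 91 kHz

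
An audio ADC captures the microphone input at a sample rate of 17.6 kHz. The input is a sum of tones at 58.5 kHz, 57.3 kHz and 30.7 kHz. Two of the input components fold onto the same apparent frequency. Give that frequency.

fs/2 = 8.8 kHz.
58.5 kHz mod fs = 5.7 kHz.
5.7 kHz ≤ fs/2 = 8.8 kHz, appears at 5.7 kHz.
57.3 kHz mod fs = 4.5 kHz.
4.5 kHz ≤ fs/2 = 8.8 kHz, appears at 4.5 kHz.
30.7 kHz mod fs = 13.1 kHz.
13.1 kHz > fs/2 = 8.8 kHz, folds to fs − 13.1 kHz = 4.5 kHz.
30.7 kHz and 57.3 kHz both map to 4.5 kHz.

4.5 kHz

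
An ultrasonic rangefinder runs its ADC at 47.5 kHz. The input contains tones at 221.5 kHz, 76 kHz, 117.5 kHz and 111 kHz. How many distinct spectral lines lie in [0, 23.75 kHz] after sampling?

fs/2 = 23.75 kHz.
221.5 kHz mod fs = 31.5 kHz.
31.5 kHz > fs/2 = 23.75 kHz, folds to fs − 31.5 kHz = 16 kHz.
76 kHz mod fs = 28.5 kHz.
28.5 kHz > fs/2 = 23.75 kHz, folds to fs − 28.5 kHz = 19 kHz.
117.5 kHz mod fs = 22.5 kHz.
22.5 kHz ≤ fs/2 = 23.75 kHz, appears at 22.5 kHz.
111 kHz mod fs = 16 kHz.
16 kHz ≤ fs/2 = 23.75 kHz, appears at 16 kHz.
Distinct values: {16 kHz, 19 kHz, 22.5 kHz} → 3.

3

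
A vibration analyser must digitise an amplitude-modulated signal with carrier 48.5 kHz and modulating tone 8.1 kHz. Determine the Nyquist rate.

AM sidebands sit at fc ± fm = 40.4 kHz and 56.6 kHz.
Highest-frequency component: 56.6 kHz.
Nyquist rate = 2 × 56.6 kHz = 113.2 kHz.

113.2 kHz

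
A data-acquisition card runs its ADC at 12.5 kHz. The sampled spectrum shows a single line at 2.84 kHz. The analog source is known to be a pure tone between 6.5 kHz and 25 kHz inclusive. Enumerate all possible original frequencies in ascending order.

9.66 kHz, 15.34 kHz, 22.16 kHz

Frequencies that alias to 2.84 kHz are k·fs ± 2.84 kHz for integer k ≥ 0.
k=0: 2.84 kHz.
k=1: 9.66 kHz, 15.34 kHz.
k=2: 22.16 kHz, 27.84 kHz.
k=3: 34.66 kHz, 40.34 kHz.
Within [6.5 kHz, 25 kHz]: 9.66 kHz, 15.34 kHz, 22.16 kHz.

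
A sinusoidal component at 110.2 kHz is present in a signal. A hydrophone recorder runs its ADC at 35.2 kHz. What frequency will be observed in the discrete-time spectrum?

4.6 kHz

110.2 kHz mod fs = 4.6 kHz.
4.6 kHz ≤ fs/2 = 17.6 kHz, appears at 4.6 kHz.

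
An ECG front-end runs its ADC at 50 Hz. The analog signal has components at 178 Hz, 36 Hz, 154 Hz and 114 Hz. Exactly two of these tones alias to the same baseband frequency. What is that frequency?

14 Hz

fs/2 = 25 Hz.
178 Hz mod fs = 28 Hz.
28 Hz > fs/2 = 25 Hz, folds to fs − 28 Hz = 22 Hz.
36 Hz > fs/2 = 25 Hz, folds to fs − 36 Hz = 14 Hz.
154 Hz mod fs = 4 Hz.
4 Hz ≤ fs/2 = 25 Hz, appears at 4 Hz.
114 Hz mod fs = 14 Hz.
14 Hz ≤ fs/2 = 25 Hz, appears at 14 Hz.
36 Hz and 114 Hz both map to 14 Hz.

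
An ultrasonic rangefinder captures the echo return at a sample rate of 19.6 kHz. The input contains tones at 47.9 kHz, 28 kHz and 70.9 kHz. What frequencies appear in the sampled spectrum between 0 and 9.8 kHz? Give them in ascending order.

fs/2 = 9.8 kHz.
47.9 kHz mod fs = 8.7 kHz.
8.7 kHz ≤ fs/2 = 9.8 kHz, appears at 8.7 kHz.
28 kHz mod fs = 8.4 kHz.
8.4 kHz ≤ fs/2 = 9.8 kHz, appears at 8.4 kHz.
70.9 kHz mod fs = 12.1 kHz.
12.1 kHz > fs/2 = 9.8 kHz, folds to fs − 12.1 kHz = 7.5 kHz.
Distinct values: {7.5 kHz, 8.4 kHz, 8.7 kHz}.

7.5 kHz, 8.4 kHz, 8.7 kHz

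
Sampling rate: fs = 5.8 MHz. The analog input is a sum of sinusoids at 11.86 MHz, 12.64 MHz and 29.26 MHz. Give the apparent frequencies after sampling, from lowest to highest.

0.26 MHz, 1.04 MHz

fs/2 = 2.9 MHz.
11.86 MHz mod fs = 0.26 MHz.
0.26 MHz ≤ fs/2 = 2.9 MHz, appears at 0.26 MHz.
12.64 MHz mod fs = 1.04 MHz.
1.04 MHz ≤ fs/2 = 2.9 MHz, appears at 1.04 MHz.
29.26 MHz mod fs = 0.26 MHz.
0.26 MHz ≤ fs/2 = 2.9 MHz, appears at 0.26 MHz.
Distinct values: {0.26 MHz, 1.04 MHz}.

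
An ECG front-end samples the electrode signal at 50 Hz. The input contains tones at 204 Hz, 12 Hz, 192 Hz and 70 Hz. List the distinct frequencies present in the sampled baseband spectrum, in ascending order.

fs/2 = 25 Hz.
204 Hz mod fs = 4 Hz.
4 Hz ≤ fs/2 = 25 Hz, appears at 4 Hz.
12 Hz ≤ fs/2 = 25 Hz, passes unchanged.
192 Hz mod fs = 42 Hz.
42 Hz > fs/2 = 25 Hz, folds to fs − 42 Hz = 8 Hz.
70 Hz mod fs = 20 Hz.
20 Hz ≤ fs/2 = 25 Hz, appears at 20 Hz.
Distinct values: {4 Hz, 8 Hz, 12 Hz, 20 Hz}.

4 Hz, 8 Hz, 12 Hz, 20 Hz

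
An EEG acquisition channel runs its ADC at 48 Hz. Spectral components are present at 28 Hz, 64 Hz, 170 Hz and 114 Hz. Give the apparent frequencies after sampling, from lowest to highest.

fs/2 = 24 Hz.
28 Hz > fs/2 = 24 Hz, folds to fs − 28 Hz = 20 Hz.
64 Hz mod fs = 16 Hz.
16 Hz ≤ fs/2 = 24 Hz, appears at 16 Hz.
170 Hz mod fs = 26 Hz.
26 Hz > fs/2 = 24 Hz, folds to fs − 26 Hz = 22 Hz.
114 Hz mod fs = 18 Hz.
18 Hz ≤ fs/2 = 24 Hz, appears at 18 Hz.
Distinct values: {16 Hz, 18 Hz, 20 Hz, 22 Hz}.

16 Hz, 18 Hz, 20 Hz, 22 Hz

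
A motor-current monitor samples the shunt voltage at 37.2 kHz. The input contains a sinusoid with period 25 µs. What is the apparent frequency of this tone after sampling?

2.8 kHz

T = 25 µs → f = 1/T = 40 kHz.
40 kHz mod fs = 2.8 kHz.
2.8 kHz ≤ fs/2 = 18.6 kHz, appears at 2.8 kHz.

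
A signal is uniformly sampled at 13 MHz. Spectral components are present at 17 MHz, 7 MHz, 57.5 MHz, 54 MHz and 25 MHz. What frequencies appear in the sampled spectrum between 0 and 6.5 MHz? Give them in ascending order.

fs/2 = 6.5 MHz.
17 MHz mod fs = 4 MHz.
4 MHz ≤ fs/2 = 6.5 MHz, appears at 4 MHz.
7 MHz > fs/2 = 6.5 MHz, folds to fs − 7 MHz = 6 MHz.
57.5 MHz mod fs = 5.5 MHz.
5.5 MHz ≤ fs/2 = 6.5 MHz, appears at 5.5 MHz.
54 MHz mod fs = 2 MHz.
2 MHz ≤ fs/2 = 6.5 MHz, appears at 2 MHz.
25 MHz mod fs = 12 MHz.
12 MHz > fs/2 = 6.5 MHz, folds to fs − 12 MHz = 1 MHz.
Distinct values: {1 MHz, 2 MHz, 4 MHz, 5.5 MHz, 6 MHz}.

1 MHz, 2 MHz, 4 MHz, 5.5 MHz, 6 MHz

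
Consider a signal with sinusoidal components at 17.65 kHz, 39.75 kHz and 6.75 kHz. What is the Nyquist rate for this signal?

79.5 kHz

Highest-frequency component: 39.75 kHz.
Nyquist rate = 2 × 39.75 kHz = 79.5 kHz.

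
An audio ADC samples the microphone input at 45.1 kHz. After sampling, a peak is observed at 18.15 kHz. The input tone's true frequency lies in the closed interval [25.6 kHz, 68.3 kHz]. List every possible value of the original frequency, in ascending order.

Frequencies that alias to 18.15 kHz are k·fs ± 18.15 kHz for integer k ≥ 0.
k=0: 18.15 kHz.
k=1: 26.95 kHz, 63.25 kHz.
k=2: 72.05 kHz, 108.35 kHz.
Within [25.6 kHz, 68.3 kHz]: 26.95 kHz, 63.25 kHz.

26.95 kHz, 63.25 kHz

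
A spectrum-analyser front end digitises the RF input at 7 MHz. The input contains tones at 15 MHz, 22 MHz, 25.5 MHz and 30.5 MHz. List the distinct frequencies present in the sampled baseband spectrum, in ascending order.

fs/2 = 3.5 MHz.
15 MHz mod fs = 1 MHz.
1 MHz ≤ fs/2 = 3.5 MHz, appears at 1 MHz.
22 MHz mod fs = 1 MHz.
1 MHz ≤ fs/2 = 3.5 MHz, appears at 1 MHz.
25.5 MHz mod fs = 4.5 MHz.
4.5 MHz > fs/2 = 3.5 MHz, folds to fs − 4.5 MHz = 2.5 MHz.
30.5 MHz mod fs = 2.5 MHz.
2.5 MHz ≤ fs/2 = 3.5 MHz, appears at 2.5 MHz.
Distinct values: {1 MHz, 2.5 MHz}.

1 MHz, 2.5 MHz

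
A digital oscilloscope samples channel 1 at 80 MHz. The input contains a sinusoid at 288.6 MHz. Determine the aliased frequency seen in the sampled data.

288.6 MHz mod fs = 48.6 MHz.
48.6 MHz > fs/2 = 40 MHz, folds to fs − 48.6 MHz = 31.4 MHz.

31.4 MHz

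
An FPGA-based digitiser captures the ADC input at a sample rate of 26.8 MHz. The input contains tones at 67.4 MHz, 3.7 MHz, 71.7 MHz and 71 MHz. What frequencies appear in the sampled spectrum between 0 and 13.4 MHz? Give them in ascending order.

fs/2 = 13.4 MHz.
67.4 MHz mod fs = 13.8 MHz.
13.8 MHz > fs/2 = 13.4 MHz, folds to fs − 13.8 MHz = 13 MHz.
3.7 MHz ≤ fs/2 = 13.4 MHz, passes unchanged.
71.7 MHz mod fs = 18.1 MHz.
18.1 MHz > fs/2 = 13.4 MHz, folds to fs − 18.1 MHz = 8.7 MHz.
71 MHz mod fs = 17.4 MHz.
17.4 MHz > fs/2 = 13.4 MHz, folds to fs − 17.4 MHz = 9.4 MHz.
Distinct values: {3.7 MHz, 8.7 MHz, 9.4 MHz, 13 MHz}.

3.7 MHz, 8.7 MHz, 9.4 MHz, 13 MHz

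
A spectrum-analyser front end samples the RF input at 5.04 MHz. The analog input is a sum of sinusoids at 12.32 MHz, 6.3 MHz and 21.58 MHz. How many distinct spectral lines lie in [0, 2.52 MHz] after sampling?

fs/2 = 2.52 MHz.
12.32 MHz mod fs = 2.24 MHz.
2.24 MHz ≤ fs/2 = 2.52 MHz, appears at 2.24 MHz.
6.3 MHz mod fs = 1.26 MHz.
1.26 MHz ≤ fs/2 = 2.52 MHz, appears at 1.26 MHz.
21.58 MHz mod fs = 1.42 MHz.
1.42 MHz ≤ fs/2 = 2.52 MHz, appears at 1.42 MHz.
Distinct values: {1.26 MHz, 1.42 MHz, 2.24 MHz} → 3.

3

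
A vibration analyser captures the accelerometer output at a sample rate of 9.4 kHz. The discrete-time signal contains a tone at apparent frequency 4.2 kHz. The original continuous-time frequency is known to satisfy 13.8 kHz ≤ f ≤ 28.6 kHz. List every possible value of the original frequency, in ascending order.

14.6 kHz, 23 kHz, 24 kHz

Frequencies that alias to 4.2 kHz are k·fs ± 4.2 kHz for integer k ≥ 0.
k=0: 4.2 kHz.
k=1: 5.2 kHz, 13.6 kHz.
k=2: 14.6 kHz, 23 kHz.
k=3: 24 kHz, 32.4 kHz.
k=4: 33.4 kHz, 41.8 kHz.
Within [13.8 kHz, 28.6 kHz]: 14.6 kHz, 23 kHz, 24 kHz.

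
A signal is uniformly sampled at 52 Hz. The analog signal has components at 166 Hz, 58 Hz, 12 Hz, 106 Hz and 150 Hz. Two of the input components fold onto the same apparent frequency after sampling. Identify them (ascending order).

fs/2 = 26 Hz.
166 Hz mod fs = 10 Hz.
10 Hz ≤ fs/2 = 26 Hz, appears at 10 Hz.
58 Hz mod fs = 6 Hz.
6 Hz ≤ fs/2 = 26 Hz, appears at 6 Hz.
12 Hz ≤ fs/2 = 26 Hz, passes unchanged.
106 Hz mod fs = 2 Hz.
2 Hz ≤ fs/2 = 26 Hz, appears at 2 Hz.
150 Hz mod fs = 46 Hz.
46 Hz > fs/2 = 26 Hz, folds to fs − 46 Hz = 6 Hz.
58 Hz and 150 Hz both map to 6 Hz.

58 Hz, 150 Hz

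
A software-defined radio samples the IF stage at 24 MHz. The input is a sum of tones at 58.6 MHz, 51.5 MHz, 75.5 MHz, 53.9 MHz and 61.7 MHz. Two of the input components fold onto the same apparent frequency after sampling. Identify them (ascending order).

51.5 MHz, 75.5 MHz

fs/2 = 12 MHz.
58.6 MHz mod fs = 10.6 MHz.
10.6 MHz ≤ fs/2 = 12 MHz, appears at 10.6 MHz.
51.5 MHz mod fs = 3.5 MHz.
3.5 MHz ≤ fs/2 = 12 MHz, appears at 3.5 MHz.
75.5 MHz mod fs = 3.5 MHz.
3.5 MHz ≤ fs/2 = 12 MHz, appears at 3.5 MHz.
53.9 MHz mod fs = 5.9 MHz.
5.9 MHz ≤ fs/2 = 12 MHz, appears at 5.9 MHz.
61.7 MHz mod fs = 13.7 MHz.
13.7 MHz > fs/2 = 12 MHz, folds to fs − 13.7 MHz = 10.3 MHz.
51.5 MHz and 75.5 MHz both map to 3.5 MHz.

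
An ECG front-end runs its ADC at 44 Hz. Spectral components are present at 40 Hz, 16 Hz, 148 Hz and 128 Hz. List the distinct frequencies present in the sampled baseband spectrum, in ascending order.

fs/2 = 22 Hz.
40 Hz > fs/2 = 22 Hz, folds to fs − 40 Hz = 4 Hz.
16 Hz ≤ fs/2 = 22 Hz, passes unchanged.
148 Hz mod fs = 16 Hz.
16 Hz ≤ fs/2 = 22 Hz, appears at 16 Hz.
128 Hz mod fs = 40 Hz.
40 Hz > fs/2 = 22 Hz, folds to fs − 40 Hz = 4 Hz.
Distinct values: {4 Hz, 16 Hz}.

4 Hz, 16 Hz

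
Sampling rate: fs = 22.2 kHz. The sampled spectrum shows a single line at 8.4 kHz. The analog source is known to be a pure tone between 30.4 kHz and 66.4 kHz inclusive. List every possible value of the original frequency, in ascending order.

Frequencies that alias to 8.4 kHz are k·fs ± 8.4 kHz for integer k ≥ 0.
k=0: 8.4 kHz.
k=1: 13.8 kHz, 30.6 kHz.
k=2: 36 kHz, 52.8 kHz.
k=3: 58.2 kHz, 75 kHz.
k=4: 80.4 kHz, 97.2 kHz.
Within [30.4 kHz, 66.4 kHz]: 30.6 kHz, 36 kHz, 52.8 kHz, 58.2 kHz.

30.6 kHz, 36 kHz, 52.8 kHz, 58.2 kHz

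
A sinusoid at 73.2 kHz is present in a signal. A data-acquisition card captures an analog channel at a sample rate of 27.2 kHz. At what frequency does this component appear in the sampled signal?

73.2 kHz mod fs = 18.8 kHz.
18.8 kHz > fs/2 = 13.6 kHz, folds to fs − 18.8 kHz = 8.4 kHz.

8.4 kHz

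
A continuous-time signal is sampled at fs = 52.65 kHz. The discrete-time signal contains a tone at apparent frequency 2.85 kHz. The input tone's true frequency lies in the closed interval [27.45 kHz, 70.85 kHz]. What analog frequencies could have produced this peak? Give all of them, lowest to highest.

Frequencies that alias to 2.85 kHz are k·fs ± 2.85 kHz for integer k ≥ 0.
k=0: 2.85 kHz.
k=1: 49.8 kHz, 55.5 kHz.
k=2: 102.45 kHz, 108.15 kHz.
Within [27.45 kHz, 70.85 kHz]: 49.8 kHz, 55.5 kHz.

49.8 kHz, 55.5 kHz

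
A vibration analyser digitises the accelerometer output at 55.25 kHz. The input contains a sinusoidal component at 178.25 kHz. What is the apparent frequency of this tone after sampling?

12.5 kHz

178.25 kHz mod fs = 12.5 kHz.
12.5 kHz ≤ fs/2 = 27.625 kHz, appears at 12.5 kHz.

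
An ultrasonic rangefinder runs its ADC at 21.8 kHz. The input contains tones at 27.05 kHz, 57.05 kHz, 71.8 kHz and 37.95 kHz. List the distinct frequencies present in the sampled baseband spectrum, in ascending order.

5.25 kHz, 5.65 kHz, 6.4 kHz, 8.35 kHz

fs/2 = 10.9 kHz.
27.05 kHz mod fs = 5.25 kHz.
5.25 kHz ≤ fs/2 = 10.9 kHz, appears at 5.25 kHz.
57.05 kHz mod fs = 13.45 kHz.
13.45 kHz > fs/2 = 10.9 kHz, folds to fs − 13.45 kHz = 8.35 kHz.
71.8 kHz mod fs = 6.4 kHz.
6.4 kHz ≤ fs/2 = 10.9 kHz, appears at 6.4 kHz.
37.95 kHz mod fs = 16.15 kHz.
16.15 kHz > fs/2 = 10.9 kHz, folds to fs − 16.15 kHz = 5.65 kHz.
Distinct values: {5.25 kHz, 5.65 kHz, 6.4 kHz, 8.35 kHz}.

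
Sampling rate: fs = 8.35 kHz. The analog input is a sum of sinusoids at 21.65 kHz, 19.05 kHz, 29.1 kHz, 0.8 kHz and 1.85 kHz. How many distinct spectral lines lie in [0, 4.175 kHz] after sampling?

5

fs/2 = 4.175 kHz.
21.65 kHz mod fs = 4.95 kHz.
4.95 kHz > fs/2 = 4.175 kHz, folds to fs − 4.95 kHz = 3.4 kHz.
19.05 kHz mod fs = 2.35 kHz.
2.35 kHz ≤ fs/2 = 4.175 kHz, appears at 2.35 kHz.
29.1 kHz mod fs = 4.05 kHz.
4.05 kHz ≤ fs/2 = 4.175 kHz, appears at 4.05 kHz.
0.8 kHz ≤ fs/2 = 4.175 kHz, passes unchanged.
1.85 kHz ≤ fs/2 = 4.175 kHz, passes unchanged.
Distinct values: {0.8 kHz, 1.85 kHz, 2.35 kHz, 3.4 kHz, 4.05 kHz} → 5.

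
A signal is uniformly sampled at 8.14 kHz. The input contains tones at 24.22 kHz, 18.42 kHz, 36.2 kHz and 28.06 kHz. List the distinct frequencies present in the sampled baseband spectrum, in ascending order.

0.2 kHz, 2.14 kHz, 3.64 kHz

fs/2 = 4.07 kHz.
24.22 kHz mod fs = 7.94 kHz.
7.94 kHz > fs/2 = 4.07 kHz, folds to fs − 7.94 kHz = 0.2 kHz.
18.42 kHz mod fs = 2.14 kHz.
2.14 kHz ≤ fs/2 = 4.07 kHz, appears at 2.14 kHz.
36.2 kHz mod fs = 3.64 kHz.
3.64 kHz ≤ fs/2 = 4.07 kHz, appears at 3.64 kHz.
28.06 kHz mod fs = 3.64 kHz.
3.64 kHz ≤ fs/2 = 4.07 kHz, appears at 3.64 kHz.
Distinct values: {0.2 kHz, 2.14 kHz, 3.64 kHz}.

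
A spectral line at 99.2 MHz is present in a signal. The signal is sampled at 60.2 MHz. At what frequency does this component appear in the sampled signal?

21.2 MHz

99.2 MHz mod fs = 39 MHz.
39 MHz > fs/2 = 30.1 MHz, folds to fs − 39 MHz = 21.2 MHz.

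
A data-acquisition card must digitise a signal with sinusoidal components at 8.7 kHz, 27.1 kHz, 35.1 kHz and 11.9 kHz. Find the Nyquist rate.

70.2 kHz

Highest-frequency component: 35.1 kHz.
Nyquist rate = 2 × 35.1 kHz = 70.2 kHz.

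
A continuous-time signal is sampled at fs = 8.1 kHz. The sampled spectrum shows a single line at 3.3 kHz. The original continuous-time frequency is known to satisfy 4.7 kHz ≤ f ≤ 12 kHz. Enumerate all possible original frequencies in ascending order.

4.8 kHz, 11.4 kHz

Frequencies that alias to 3.3 kHz are k·fs ± 3.3 kHz for integer k ≥ 0.
k=0: 3.3 kHz.
k=1: 4.8 kHz, 11.4 kHz.
k=2: 12.9 kHz, 19.5 kHz.
Within [4.7 kHz, 12 kHz]: 4.8 kHz, 11.4 kHz.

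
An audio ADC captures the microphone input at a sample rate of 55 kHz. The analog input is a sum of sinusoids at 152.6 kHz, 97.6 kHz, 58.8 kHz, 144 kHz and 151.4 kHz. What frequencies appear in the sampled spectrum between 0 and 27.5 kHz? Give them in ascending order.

fs/2 = 27.5 kHz.
152.6 kHz mod fs = 42.6 kHz.
42.6 kHz > fs/2 = 27.5 kHz, folds to fs − 42.6 kHz = 12.4 kHz.
97.6 kHz mod fs = 42.6 kHz.
42.6 kHz > fs/2 = 27.5 kHz, folds to fs − 42.6 kHz = 12.4 kHz.
58.8 kHz mod fs = 3.8 kHz.
3.8 kHz ≤ fs/2 = 27.5 kHz, appears at 3.8 kHz.
144 kHz mod fs = 34 kHz.
34 kHz > fs/2 = 27.5 kHz, folds to fs − 34 kHz = 21 kHz.
151.4 kHz mod fs = 41.4 kHz.
41.4 kHz > fs/2 = 27.5 kHz, folds to fs − 41.4 kHz = 13.6 kHz.
Distinct values: {3.8 kHz, 12.4 kHz, 13.6 kHz, 21 kHz}.

3.8 kHz, 12.4 kHz, 13.6 kHz, 21 kHz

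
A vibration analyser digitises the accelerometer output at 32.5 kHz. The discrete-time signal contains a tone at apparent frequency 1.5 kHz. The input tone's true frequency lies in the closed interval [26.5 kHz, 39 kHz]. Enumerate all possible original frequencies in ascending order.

31 kHz, 34 kHz

Frequencies that alias to 1.5 kHz are k·fs ± 1.5 kHz for integer k ≥ 0.
k=0: 1.5 kHz.
k=1: 31 kHz, 34 kHz.
k=2: 63.5 kHz, 66.5 kHz.
Within [26.5 kHz, 39 kHz]: 31 kHz, 34 kHz.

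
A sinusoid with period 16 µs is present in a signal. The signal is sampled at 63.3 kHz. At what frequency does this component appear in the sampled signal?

T = 16 µs → f = 1/T = 62.5 kHz.
62.5 kHz > fs/2 = 31.65 kHz, folds to fs − 62.5 kHz = 0.8 kHz.

0.8 kHz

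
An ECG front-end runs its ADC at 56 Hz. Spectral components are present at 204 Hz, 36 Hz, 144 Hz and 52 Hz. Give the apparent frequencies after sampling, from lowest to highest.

4 Hz, 20 Hz, 24 Hz

fs/2 = 28 Hz.
204 Hz mod fs = 36 Hz.
36 Hz > fs/2 = 28 Hz, folds to fs − 36 Hz = 20 Hz.
36 Hz > fs/2 = 28 Hz, folds to fs − 36 Hz = 20 Hz.
144 Hz mod fs = 32 Hz.
32 Hz > fs/2 = 28 Hz, folds to fs − 32 Hz = 24 Hz.
52 Hz > fs/2 = 28 Hz, folds to fs − 52 Hz = 4 Hz.
Distinct values: {4 Hz, 20 Hz, 24 Hz}.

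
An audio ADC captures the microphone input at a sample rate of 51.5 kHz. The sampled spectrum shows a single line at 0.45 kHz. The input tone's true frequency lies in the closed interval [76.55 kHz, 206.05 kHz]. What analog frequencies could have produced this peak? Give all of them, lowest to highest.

102.55 kHz, 103.45 kHz, 154.05 kHz, 154.95 kHz, 205.55 kHz

Frequencies that alias to 0.45 kHz are k·fs ± 0.45 kHz for integer k ≥ 0.
k=0: 0.45 kHz.
k=1: 51.05 kHz, 51.95 kHz.
k=2: 102.55 kHz, 103.45 kHz.
k=3: 154.05 kHz, 154.95 kHz.
k=4: 205.55 kHz, 206.45 kHz.
k=5: 257.05 kHz, 257.95 kHz.
Within [76.55 kHz, 206.05 kHz]: 102.55 kHz, 103.45 kHz, 154.05 kHz, 154.95 kHz, 205.55 kHz.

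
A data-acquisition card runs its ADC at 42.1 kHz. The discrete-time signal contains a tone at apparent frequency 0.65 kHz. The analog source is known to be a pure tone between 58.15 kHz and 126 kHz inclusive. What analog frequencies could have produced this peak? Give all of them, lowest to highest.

Frequencies that alias to 0.65 kHz are k·fs ± 0.65 kHz for integer k ≥ 0.
k=0: 0.65 kHz.
k=1: 41.45 kHz, 42.75 kHz.
k=2: 83.55 kHz, 84.85 kHz.
k=3: 125.65 kHz, 126.95 kHz.
k=4: 167.75 kHz, 169.05 kHz.
Within [58.15 kHz, 126 kHz]: 83.55 kHz, 84.85 kHz, 125.65 kHz.

83.55 kHz, 84.85 kHz, 125.65 kHz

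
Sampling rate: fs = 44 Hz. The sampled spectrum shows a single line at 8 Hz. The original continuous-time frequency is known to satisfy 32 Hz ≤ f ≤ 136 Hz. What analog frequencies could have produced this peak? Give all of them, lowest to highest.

36 Hz, 52 Hz, 80 Hz, 96 Hz, 124 Hz

Frequencies that alias to 8 Hz are k·fs ± 8 Hz for integer k ≥ 0.
k=0: 8 Hz.
k=1: 36 Hz, 52 Hz.
k=2: 80 Hz, 96 Hz.
k=3: 124 Hz, 140 Hz.
k=4: 168 Hz, 184 Hz.
Within [32 Hz, 136 Hz]: 36 Hz, 52 Hz, 80 Hz, 96 Hz, 124 Hz.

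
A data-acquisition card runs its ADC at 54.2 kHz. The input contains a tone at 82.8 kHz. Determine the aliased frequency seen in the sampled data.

25.6 kHz

82.8 kHz mod fs = 28.6 kHz.
28.6 kHz > fs/2 = 27.1 kHz, folds to fs − 28.6 kHz = 25.6 kHz.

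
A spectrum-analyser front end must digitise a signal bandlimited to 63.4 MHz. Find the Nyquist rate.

126.8 MHz

Nyquist rate = 2 × 63.4 MHz = 126.8 MHz.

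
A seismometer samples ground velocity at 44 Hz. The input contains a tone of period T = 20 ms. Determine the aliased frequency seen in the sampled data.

T = 20 ms → f = 1/T = 50 Hz.
50 Hz mod fs = 6 Hz.
6 Hz ≤ fs/2 = 22 Hz, appears at 6 Hz.

6 Hz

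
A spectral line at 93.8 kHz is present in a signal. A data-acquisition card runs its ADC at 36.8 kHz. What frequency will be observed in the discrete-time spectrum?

16.6 kHz

93.8 kHz mod fs = 20.2 kHz.
20.2 kHz > fs/2 = 18.4 kHz, folds to fs − 20.2 kHz = 16.6 kHz.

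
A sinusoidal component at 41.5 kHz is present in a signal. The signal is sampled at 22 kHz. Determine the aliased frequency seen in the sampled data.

41.5 kHz mod fs = 19.5 kHz.
19.5 kHz > fs/2 = 11 kHz, folds to fs − 19.5 kHz = 2.5 kHz.

2.5 kHz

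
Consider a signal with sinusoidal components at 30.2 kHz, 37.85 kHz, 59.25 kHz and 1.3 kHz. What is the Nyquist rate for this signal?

Highest-frequency component: 59.25 kHz.
Nyquist rate = 2 × 59.25 kHz = 118.5 kHz.

118.5 kHz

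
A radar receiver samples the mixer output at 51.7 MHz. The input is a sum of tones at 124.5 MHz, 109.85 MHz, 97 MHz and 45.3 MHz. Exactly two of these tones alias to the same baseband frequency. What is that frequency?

6.4 MHz

fs/2 = 25.85 MHz.
124.5 MHz mod fs = 21.1 MHz.
21.1 MHz ≤ fs/2 = 25.85 MHz, appears at 21.1 MHz.
109.85 MHz mod fs = 6.45 MHz.
6.45 MHz ≤ fs/2 = 25.85 MHz, appears at 6.45 MHz.
97 MHz mod fs = 45.3 MHz.
45.3 MHz > fs/2 = 25.85 MHz, folds to fs − 45.3 MHz = 6.4 MHz.
45.3 MHz > fs/2 = 25.85 MHz, folds to fs − 45.3 MHz = 6.4 MHz.
45.3 MHz and 97 MHz both map to 6.4 MHz.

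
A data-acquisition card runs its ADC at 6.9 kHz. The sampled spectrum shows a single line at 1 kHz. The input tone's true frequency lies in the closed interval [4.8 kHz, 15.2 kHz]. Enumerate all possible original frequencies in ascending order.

Frequencies that alias to 1 kHz are k·fs ± 1 kHz for integer k ≥ 0.
k=0: 1 kHz.
k=1: 5.9 kHz, 7.9 kHz.
k=2: 12.8 kHz, 14.8 kHz.
k=3: 19.7 kHz, 21.7 kHz.
Within [4.8 kHz, 15.2 kHz]: 5.9 kHz, 7.9 kHz, 12.8 kHz, 14.8 kHz.

5.9 kHz, 7.9 kHz, 12.8 kHz, 14.8 kHz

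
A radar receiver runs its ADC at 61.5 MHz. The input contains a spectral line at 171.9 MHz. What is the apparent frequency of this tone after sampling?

12.6 MHz

171.9 MHz mod fs = 48.9 MHz.
48.9 MHz > fs/2 = 30.75 MHz, folds to fs − 48.9 MHz = 12.6 MHz.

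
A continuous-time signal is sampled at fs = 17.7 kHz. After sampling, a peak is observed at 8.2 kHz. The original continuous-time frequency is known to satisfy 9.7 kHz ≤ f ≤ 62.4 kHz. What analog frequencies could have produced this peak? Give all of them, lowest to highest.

Frequencies that alias to 8.2 kHz are k·fs ± 8.2 kHz for integer k ≥ 0.
k=0: 8.2 kHz.
k=1: 9.5 kHz, 25.9 kHz.
k=2: 27.2 kHz, 43.6 kHz.
k=3: 44.9 kHz, 61.3 kHz.
k=4: 62.6 kHz, 79 kHz.
Within [9.7 kHz, 62.4 kHz]: 25.9 kHz, 27.2 kHz, 43.6 kHz, 44.9 kHz, 61.3 kHz.

25.9 kHz, 27.2 kHz, 43.6 kHz, 44.9 kHz, 61.3 kHz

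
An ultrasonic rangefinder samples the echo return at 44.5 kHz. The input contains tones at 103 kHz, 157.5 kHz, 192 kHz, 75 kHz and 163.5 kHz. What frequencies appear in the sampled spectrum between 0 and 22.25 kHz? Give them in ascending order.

14 kHz, 14.5 kHz, 20.5 kHz

fs/2 = 22.25 kHz.
103 kHz mod fs = 14 kHz.
14 kHz ≤ fs/2 = 22.25 kHz, appears at 14 kHz.
157.5 kHz mod fs = 24 kHz.
24 kHz > fs/2 = 22.25 kHz, folds to fs − 24 kHz = 20.5 kHz.
192 kHz mod fs = 14 kHz.
14 kHz ≤ fs/2 = 22.25 kHz, appears at 14 kHz.
75 kHz mod fs = 30.5 kHz.
30.5 kHz > fs/2 = 22.25 kHz, folds to fs − 30.5 kHz = 14 kHz.
163.5 kHz mod fs = 30 kHz.
30 kHz > fs/2 = 22.25 kHz, folds to fs − 30 kHz = 14.5 kHz.
Distinct values: {14 kHz, 14.5 kHz, 20.5 kHz}.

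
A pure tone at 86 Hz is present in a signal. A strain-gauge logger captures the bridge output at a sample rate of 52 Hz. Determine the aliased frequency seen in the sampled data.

18 Hz

86 Hz mod fs = 34 Hz.
34 Hz > fs/2 = 26 Hz, folds to fs − 34 Hz = 18 Hz.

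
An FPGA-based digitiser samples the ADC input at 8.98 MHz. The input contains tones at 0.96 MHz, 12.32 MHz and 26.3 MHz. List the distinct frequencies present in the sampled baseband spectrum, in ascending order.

0.64 MHz, 0.96 MHz, 3.34 MHz

fs/2 = 4.49 MHz.
0.96 MHz ≤ fs/2 = 4.49 MHz, passes unchanged.
12.32 MHz mod fs = 3.34 MHz.
3.34 MHz ≤ fs/2 = 4.49 MHz, appears at 3.34 MHz.
26.3 MHz mod fs = 8.34 MHz.
8.34 MHz > fs/2 = 4.49 MHz, folds to fs − 8.34 MHz = 0.64 MHz.
Distinct values: {0.64 MHz, 0.96 MHz, 3.34 MHz}.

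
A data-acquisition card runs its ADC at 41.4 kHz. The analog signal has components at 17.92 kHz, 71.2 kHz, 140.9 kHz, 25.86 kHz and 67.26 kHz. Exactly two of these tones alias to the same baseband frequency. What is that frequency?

15.54 kHz

fs/2 = 20.7 kHz.
17.92 kHz ≤ fs/2 = 20.7 kHz, passes unchanged.
71.2 kHz mod fs = 29.8 kHz.
29.8 kHz > fs/2 = 20.7 kHz, folds to fs − 29.8 kHz = 11.6 kHz.
140.9 kHz mod fs = 16.7 kHz.
16.7 kHz ≤ fs/2 = 20.7 kHz, appears at 16.7 kHz.
25.86 kHz > fs/2 = 20.7 kHz, folds to fs − 25.86 kHz = 15.54 kHz.
67.26 kHz mod fs = 25.86 kHz.
25.86 kHz > fs/2 = 20.7 kHz, folds to fs − 25.86 kHz = 15.54 kHz.
25.86 kHz and 67.26 kHz both map to 15.54 kHz.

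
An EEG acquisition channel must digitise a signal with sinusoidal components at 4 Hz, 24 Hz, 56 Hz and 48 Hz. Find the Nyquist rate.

112 Hz

Highest-frequency component: 56 Hz.
Nyquist rate = 2 × 56 Hz = 112 Hz.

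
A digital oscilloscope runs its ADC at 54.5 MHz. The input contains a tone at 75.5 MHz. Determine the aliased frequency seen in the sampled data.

21 MHz

75.5 MHz mod fs = 21 MHz.
21 MHz ≤ fs/2 = 27.25 MHz, appears at 21 MHz.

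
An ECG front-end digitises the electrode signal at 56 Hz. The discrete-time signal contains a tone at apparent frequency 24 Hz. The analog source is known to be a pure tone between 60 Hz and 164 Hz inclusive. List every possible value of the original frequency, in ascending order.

80 Hz, 88 Hz, 136 Hz, 144 Hz

Frequencies that alias to 24 Hz are k·fs ± 24 Hz for integer k ≥ 0.
k=0: 24 Hz.
k=1: 32 Hz, 80 Hz.
k=2: 88 Hz, 136 Hz.
k=3: 144 Hz, 192 Hz.
k=4: 200 Hz, 248 Hz.
Within [60 Hz, 164 Hz]: 80 Hz, 88 Hz, 136 Hz, 144 Hz.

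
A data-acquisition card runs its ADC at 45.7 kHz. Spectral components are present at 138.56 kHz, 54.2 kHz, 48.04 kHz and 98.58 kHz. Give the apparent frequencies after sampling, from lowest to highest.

fs/2 = 22.85 kHz.
138.56 kHz mod fs = 1.46 kHz.
1.46 kHz ≤ fs/2 = 22.85 kHz, appears at 1.46 kHz.
54.2 kHz mod fs = 8.5 kHz.
8.5 kHz ≤ fs/2 = 22.85 kHz, appears at 8.5 kHz.
48.04 kHz mod fs = 2.34 kHz.
2.34 kHz ≤ fs/2 = 22.85 kHz, appears at 2.34 kHz.
98.58 kHz mod fs = 7.18 kHz.
7.18 kHz ≤ fs/2 = 22.85 kHz, appears at 7.18 kHz.
Distinct values: {1.46 kHz, 2.34 kHz, 7.18 kHz, 8.5 kHz}.

1.46 kHz, 2.34 kHz, 7.18 kHz, 8.5 kHz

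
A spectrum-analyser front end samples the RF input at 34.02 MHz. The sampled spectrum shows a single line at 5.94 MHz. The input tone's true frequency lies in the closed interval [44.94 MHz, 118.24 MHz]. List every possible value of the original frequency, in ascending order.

62.1 MHz, 73.98 MHz, 96.12 MHz, 108 MHz

Frequencies that alias to 5.94 MHz are k·fs ± 5.94 MHz for integer k ≥ 0.
k=0: 5.94 MHz.
k=1: 28.08 MHz, 39.96 MHz.
k=2: 62.1 MHz, 73.98 MHz.
k=3: 96.12 MHz, 108 MHz.
k=4: 130.14 MHz, 142.02 MHz.
Within [44.94 MHz, 118.24 MHz]: 62.1 MHz, 73.98 MHz, 96.12 MHz, 108 MHz.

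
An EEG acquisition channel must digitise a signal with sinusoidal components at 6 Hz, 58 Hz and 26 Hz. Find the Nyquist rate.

Highest-frequency component: 58 Hz.
Nyquist rate = 2 × 58 Hz = 116 Hz.

116 Hz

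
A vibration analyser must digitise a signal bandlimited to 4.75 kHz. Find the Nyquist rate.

9.5 kHz

Nyquist rate = 2 × 4.75 kHz = 9.5 kHz.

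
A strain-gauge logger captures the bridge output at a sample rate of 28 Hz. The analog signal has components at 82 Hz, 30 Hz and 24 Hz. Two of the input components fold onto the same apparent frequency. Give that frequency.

2 Hz

fs/2 = 14 Hz.
82 Hz mod fs = 26 Hz.
26 Hz > fs/2 = 14 Hz, folds to fs − 26 Hz = 2 Hz.
30 Hz mod fs = 2 Hz.
2 Hz ≤ fs/2 = 14 Hz, appears at 2 Hz.
24 Hz > fs/2 = 14 Hz, folds to fs − 24 Hz = 4 Hz.
30 Hz and 82 Hz both map to 2 Hz.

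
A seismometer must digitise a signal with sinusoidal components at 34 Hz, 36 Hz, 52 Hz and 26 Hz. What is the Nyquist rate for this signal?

Highest-frequency component: 52 Hz.
Nyquist rate = 2 × 52 Hz = 104 Hz.

104 Hz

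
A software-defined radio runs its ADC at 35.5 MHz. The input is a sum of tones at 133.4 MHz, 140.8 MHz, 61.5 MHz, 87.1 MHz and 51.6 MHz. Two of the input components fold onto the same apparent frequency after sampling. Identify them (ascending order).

51.6 MHz, 87.1 MHz

fs/2 = 17.75 MHz.
133.4 MHz mod fs = 26.9 MHz.
26.9 MHz > fs/2 = 17.75 MHz, folds to fs − 26.9 MHz = 8.6 MHz.
140.8 MHz mod fs = 34.3 MHz.
34.3 MHz > fs/2 = 17.75 MHz, folds to fs − 34.3 MHz = 1.2 MHz.
61.5 MHz mod fs = 26 MHz.
26 MHz > fs/2 = 17.75 MHz, folds to fs − 26 MHz = 9.5 MHz.
87.1 MHz mod fs = 16.1 MHz.
16.1 MHz ≤ fs/2 = 17.75 MHz, appears at 16.1 MHz.
51.6 MHz mod fs = 16.1 MHz.
16.1 MHz ≤ fs/2 = 17.75 MHz, appears at 16.1 MHz.
51.6 MHz and 87.1 MHz both map to 16.1 MHz.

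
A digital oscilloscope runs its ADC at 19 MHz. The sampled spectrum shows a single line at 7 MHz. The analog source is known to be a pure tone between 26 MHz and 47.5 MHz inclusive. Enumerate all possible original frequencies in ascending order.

26 MHz, 31 MHz, 45 MHz

Frequencies that alias to 7 MHz are k·fs ± 7 MHz for integer k ≥ 0.
k=0: 7 MHz.
k=1: 12 MHz, 26 MHz.
k=2: 31 MHz, 45 MHz.
k=3: 50 MHz, 64 MHz.
Within [26 MHz, 47.5 MHz]: 26 MHz, 31 MHz, 45 MHz.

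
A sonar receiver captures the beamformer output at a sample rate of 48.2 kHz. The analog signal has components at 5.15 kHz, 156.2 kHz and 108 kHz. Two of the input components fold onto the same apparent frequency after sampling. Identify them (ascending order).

fs/2 = 24.1 kHz.
5.15 kHz ≤ fs/2 = 24.1 kHz, passes unchanged.
156.2 kHz mod fs = 11.6 kHz.
11.6 kHz ≤ fs/2 = 24.1 kHz, appears at 11.6 kHz.
108 kHz mod fs = 11.6 kHz.
11.6 kHz ≤ fs/2 = 24.1 kHz, appears at 11.6 kHz.
108 kHz and 156.2 kHz both map to 11.6 kHz.

108 kHz, 156.2 kHz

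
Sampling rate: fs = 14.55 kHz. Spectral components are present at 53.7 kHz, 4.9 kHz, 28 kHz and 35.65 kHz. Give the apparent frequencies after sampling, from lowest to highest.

fs/2 = 7.275 kHz.
53.7 kHz mod fs = 10.05 kHz.
10.05 kHz > fs/2 = 7.275 kHz, folds to fs − 10.05 kHz = 4.5 kHz.
4.9 kHz ≤ fs/2 = 7.275 kHz, passes unchanged.
28 kHz mod fs = 13.45 kHz.
13.45 kHz > fs/2 = 7.275 kHz, folds to fs − 13.45 kHz = 1.1 kHz.
35.65 kHz mod fs = 6.55 kHz.
6.55 kHz ≤ fs/2 = 7.275 kHz, appears at 6.55 kHz.
Distinct values: {1.1 kHz, 4.5 kHz, 4.9 kHz, 6.55 kHz}.

1.1 kHz, 4.5 kHz, 4.9 kHz, 6.55 kHz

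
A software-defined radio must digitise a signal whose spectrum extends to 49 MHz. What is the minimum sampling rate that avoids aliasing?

Nyquist rate = 2 × 49 MHz = 98 MHz.

98 MHz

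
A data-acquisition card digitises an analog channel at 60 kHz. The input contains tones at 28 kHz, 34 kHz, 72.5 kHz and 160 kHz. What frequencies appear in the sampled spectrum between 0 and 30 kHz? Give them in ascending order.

fs/2 = 30 kHz.
28 kHz ≤ fs/2 = 30 kHz, passes unchanged.
34 kHz > fs/2 = 30 kHz, folds to fs − 34 kHz = 26 kHz.
72.5 kHz mod fs = 12.5 kHz.
12.5 kHz ≤ fs/2 = 30 kHz, appears at 12.5 kHz.
160 kHz mod fs = 40 kHz.
40 kHz > fs/2 = 30 kHz, folds to fs − 40 kHz = 20 kHz.
Distinct values: {12.5 kHz, 20 kHz, 26 kHz, 28 kHz}.

12.5 kHz, 20 kHz, 26 kHz, 28 kHz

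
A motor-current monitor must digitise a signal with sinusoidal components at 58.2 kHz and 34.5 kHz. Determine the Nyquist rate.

Highest-frequency component: 58.2 kHz.
Nyquist rate = 2 × 58.2 kHz = 116.4 kHz.

116.4 kHz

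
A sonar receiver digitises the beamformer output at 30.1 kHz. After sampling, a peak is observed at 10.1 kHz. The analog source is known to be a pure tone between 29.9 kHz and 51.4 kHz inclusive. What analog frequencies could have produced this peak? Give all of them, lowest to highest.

40.2 kHz, 50.1 kHz

Frequencies that alias to 10.1 kHz are k·fs ± 10.1 kHz for integer k ≥ 0.
k=0: 10.1 kHz.
k=1: 20 kHz, 40.2 kHz.
k=2: 50.1 kHz, 70.3 kHz.
k=3: 80.2 kHz, 100.4 kHz.
Within [29.9 kHz, 51.4 kHz]: 40.2 kHz, 50.1 kHz.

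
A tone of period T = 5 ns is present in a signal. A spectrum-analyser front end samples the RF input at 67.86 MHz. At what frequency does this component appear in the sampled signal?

3.58 MHz

T = 5 ns → f = 1/T = 200 MHz.
200 MHz mod fs = 64.28 MHz.
64.28 MHz > fs/2 = 33.93 MHz, folds to fs − 64.28 MHz = 3.58 MHz.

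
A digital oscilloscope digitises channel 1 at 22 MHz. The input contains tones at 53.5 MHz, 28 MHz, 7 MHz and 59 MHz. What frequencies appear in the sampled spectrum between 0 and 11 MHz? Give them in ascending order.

6 MHz, 7 MHz, 9.5 MHz

fs/2 = 11 MHz.
53.5 MHz mod fs = 9.5 MHz.
9.5 MHz ≤ fs/2 = 11 MHz, appears at 9.5 MHz.
28 MHz mod fs = 6 MHz.
6 MHz ≤ fs/2 = 11 MHz, appears at 6 MHz.
7 MHz ≤ fs/2 = 11 MHz, passes unchanged.
59 MHz mod fs = 15 MHz.
15 MHz > fs/2 = 11 MHz, folds to fs − 15 MHz = 7 MHz.
Distinct values: {6 MHz, 7 MHz, 9.5 MHz}.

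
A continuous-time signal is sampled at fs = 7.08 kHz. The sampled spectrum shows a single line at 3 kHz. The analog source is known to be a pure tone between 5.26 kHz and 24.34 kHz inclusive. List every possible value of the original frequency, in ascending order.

10.08 kHz, 11.16 kHz, 17.16 kHz, 18.24 kHz, 24.24 kHz

Frequencies that alias to 3 kHz are k·fs ± 3 kHz for integer k ≥ 0.
k=0: 3 kHz.
k=1: 4.08 kHz, 10.08 kHz.
k=2: 11.16 kHz, 17.16 kHz.
k=3: 18.24 kHz, 24.24 kHz.
k=4: 25.32 kHz, 31.32 kHz.
Within [5.26 kHz, 24.34 kHz]: 10.08 kHz, 11.16 kHz, 17.16 kHz, 18.24 kHz, 24.24 kHz.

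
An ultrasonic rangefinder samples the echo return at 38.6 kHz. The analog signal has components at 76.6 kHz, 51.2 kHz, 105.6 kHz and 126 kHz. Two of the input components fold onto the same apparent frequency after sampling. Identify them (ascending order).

fs/2 = 19.3 kHz.
76.6 kHz mod fs = 38 kHz.
38 kHz > fs/2 = 19.3 kHz, folds to fs − 38 kHz = 0.6 kHz.
51.2 kHz mod fs = 12.6 kHz.
12.6 kHz ≤ fs/2 = 19.3 kHz, appears at 12.6 kHz.
105.6 kHz mod fs = 28.4 kHz.
28.4 kHz > fs/2 = 19.3 kHz, folds to fs − 28.4 kHz = 10.2 kHz.
126 kHz mod fs = 10.2 kHz.
10.2 kHz ≤ fs/2 = 19.3 kHz, appears at 10.2 kHz.
105.6 kHz and 126 kHz both map to 10.2 kHz.

105.6 kHz, 126 kHz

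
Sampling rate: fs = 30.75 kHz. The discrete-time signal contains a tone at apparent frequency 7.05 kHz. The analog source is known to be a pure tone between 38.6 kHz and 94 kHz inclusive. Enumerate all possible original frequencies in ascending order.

54.45 kHz, 68.55 kHz, 85.2 kHz

Frequencies that alias to 7.05 kHz are k·fs ± 7.05 kHz for integer k ≥ 0.
k=0: 7.05 kHz.
k=1: 23.7 kHz, 37.8 kHz.
k=2: 54.45 kHz, 68.55 kHz.
k=3: 85.2 kHz, 99.3 kHz.
k=4: 115.95 kHz, 130.05 kHz.
Within [38.6 kHz, 94 kHz]: 54.45 kHz, 68.55 kHz, 85.2 kHz.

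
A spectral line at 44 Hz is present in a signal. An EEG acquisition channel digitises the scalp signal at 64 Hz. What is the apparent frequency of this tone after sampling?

20 Hz

44 Hz > fs/2 = 32 Hz, folds to fs − 44 Hz = 20 Hz.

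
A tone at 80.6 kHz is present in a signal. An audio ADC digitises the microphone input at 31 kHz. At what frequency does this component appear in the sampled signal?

80.6 kHz mod fs = 18.6 kHz.
18.6 kHz > fs/2 = 15.5 kHz, folds to fs − 18.6 kHz = 12.4 kHz.

12.4 kHz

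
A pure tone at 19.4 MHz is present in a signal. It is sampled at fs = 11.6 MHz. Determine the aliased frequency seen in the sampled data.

19.4 MHz mod fs = 7.8 MHz.
7.8 MHz > fs/2 = 5.8 MHz, folds to fs − 7.8 MHz = 3.8 MHz.

3.8 MHz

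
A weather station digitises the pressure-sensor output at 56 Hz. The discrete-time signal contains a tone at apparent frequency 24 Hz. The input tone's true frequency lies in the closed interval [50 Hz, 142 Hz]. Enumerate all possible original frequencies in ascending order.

Frequencies that alias to 24 Hz are k·fs ± 24 Hz for integer k ≥ 0.
k=0: 24 Hz.
k=1: 32 Hz, 80 Hz.
k=2: 88 Hz, 136 Hz.
k=3: 144 Hz, 192 Hz.
Within [50 Hz, 142 Hz]: 80 Hz, 88 Hz, 136 Hz.

80 Hz, 88 Hz, 136 Hz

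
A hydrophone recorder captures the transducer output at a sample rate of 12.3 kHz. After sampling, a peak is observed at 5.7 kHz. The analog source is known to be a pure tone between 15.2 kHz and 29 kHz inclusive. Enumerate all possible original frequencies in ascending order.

Frequencies that alias to 5.7 kHz are k·fs ± 5.7 kHz for integer k ≥ 0.
k=0: 5.7 kHz.
k=1: 6.6 kHz, 18 kHz.
k=2: 18.9 kHz, 30.3 kHz.
k=3: 31.2 kHz, 42.6 kHz.
Within [15.2 kHz, 29 kHz]: 18 kHz, 18.9 kHz.

18 kHz, 18.9 kHz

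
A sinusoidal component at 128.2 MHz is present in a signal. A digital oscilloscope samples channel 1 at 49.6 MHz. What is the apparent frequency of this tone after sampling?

20.6 MHz

128.2 MHz mod fs = 29 MHz.
29 MHz > fs/2 = 24.8 MHz, folds to fs − 29 MHz = 20.6 MHz.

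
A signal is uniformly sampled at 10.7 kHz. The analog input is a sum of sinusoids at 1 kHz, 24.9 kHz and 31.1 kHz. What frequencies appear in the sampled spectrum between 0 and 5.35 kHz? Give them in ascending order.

1 kHz, 3.5 kHz

fs/2 = 5.35 kHz.
1 kHz ≤ fs/2 = 5.35 kHz, passes unchanged.
24.9 kHz mod fs = 3.5 kHz.
3.5 kHz ≤ fs/2 = 5.35 kHz, appears at 3.5 kHz.
31.1 kHz mod fs = 9.7 kHz.
9.7 kHz > fs/2 = 5.35 kHz, folds to fs − 9.7 kHz = 1 kHz.
Distinct values: {1 kHz, 3.5 kHz}.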